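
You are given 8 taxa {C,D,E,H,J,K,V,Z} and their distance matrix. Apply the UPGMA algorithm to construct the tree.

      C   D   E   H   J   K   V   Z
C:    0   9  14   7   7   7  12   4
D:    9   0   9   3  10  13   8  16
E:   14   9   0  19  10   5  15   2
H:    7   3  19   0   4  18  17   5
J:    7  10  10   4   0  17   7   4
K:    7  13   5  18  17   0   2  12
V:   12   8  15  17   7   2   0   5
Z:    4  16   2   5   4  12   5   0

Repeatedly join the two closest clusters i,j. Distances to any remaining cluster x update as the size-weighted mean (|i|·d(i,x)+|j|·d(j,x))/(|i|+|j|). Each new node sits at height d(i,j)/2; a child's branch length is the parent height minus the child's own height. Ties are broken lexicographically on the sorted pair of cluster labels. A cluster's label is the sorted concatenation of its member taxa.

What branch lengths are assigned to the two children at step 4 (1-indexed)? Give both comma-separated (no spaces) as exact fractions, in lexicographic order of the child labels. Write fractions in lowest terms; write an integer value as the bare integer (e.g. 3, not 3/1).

step 1: merge (E,Z) at d=2; branch lengths E→1, Z→1; new cluster EZ
  updated: d(C,EZ)=9, d(D,EZ)=25/2, d(EZ,H)=12, d(EZ,J)=7, d(EZ,K)=17/2, d(EZ,V)=10
step 2: merge (K,V) at d=2; branch lengths K→1, V→1; new cluster KV
  updated: d(C,KV)=19/2, d(D,KV)=21/2, d(EZ,KV)=37/4, d(H,KV)=35/2, d(J,KV)=12
step 3: merge (D,H) at d=3; branch lengths D→3/2, H→3/2; new cluster DH
  updated: d(C,DH)=8, d(DH,EZ)=49/4, d(DH,J)=7, d(DH,KV)=14
step 4: merge (C,J) at d=7; branch lengths C→7/2, J→7/2; new cluster CJ
  updated: d(CJ,DH)=15/2, d(CJ,EZ)=8, d(CJ,KV)=43/4
step 5: merge (CJ,DH) at d=15/2; branch lengths CJ→1/4, DH→9/4; new cluster CDHJ
  updated: d(CDHJ,EZ)=81/8, d(CDHJ,KV)=99/8
step 6: merge (EZ,KV) at d=37/4; branch lengths EZ→29/8, KV→29/8; new cluster EKVZ
  updated: d(CDHJ,EKVZ)=45/4
step 7: merge (CDHJ,EKVZ) at d=45/4; branch lengths CDHJ→15/8, EKVZ→1; new cluster CDEHJKVZ
final tree: (((C:7/2,J:7/2):1/4,(D:3/2,H:3/2):9/4):15/8,((E:1,Z:1):29/8,(K:1,V:1):29/8):1)
total length: 213/8

7/2,7/2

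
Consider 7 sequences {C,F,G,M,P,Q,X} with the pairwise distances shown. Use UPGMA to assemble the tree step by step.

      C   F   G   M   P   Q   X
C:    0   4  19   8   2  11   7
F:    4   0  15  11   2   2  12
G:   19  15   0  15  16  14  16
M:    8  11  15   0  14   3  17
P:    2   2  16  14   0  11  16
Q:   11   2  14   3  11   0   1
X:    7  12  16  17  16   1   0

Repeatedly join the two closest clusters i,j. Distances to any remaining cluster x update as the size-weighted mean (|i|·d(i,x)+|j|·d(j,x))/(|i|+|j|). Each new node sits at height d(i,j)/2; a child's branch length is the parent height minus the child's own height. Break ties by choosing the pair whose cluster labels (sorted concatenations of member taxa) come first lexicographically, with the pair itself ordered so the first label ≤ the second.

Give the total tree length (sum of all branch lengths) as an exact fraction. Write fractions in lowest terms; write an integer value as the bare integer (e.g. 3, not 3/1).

iteration 1: select Q,X (d=1); attach at lengths (1/2, 1/2); label the merged cluster QX
  updated: d(C,QX)=9, d(F,QX)=7, d(G,QX)=15, d(M,QX)=10, d(P,QX)=27/2
iteration 2: select C,P (d=2); attach at lengths (1, 1); label the merged cluster CP
  updated: d(CP,F)=3, d(CP,G)=35/2, d(CP,M)=11, d(CP,QX)=45/4
iteration 3: select CP,F (d=3); attach at lengths (1/2, 3/2); label the merged cluster CFP
  updated: d(CFP,G)=50/3, d(CFP,M)=11, d(CFP,QX)=59/6
iteration 4: select CFP,QX (d=59/6); attach at lengths (41/12, 53/12); label the merged cluster CFPQX
  updated: d(CFPQX,G)=16, d(CFPQX,M)=53/5
iteration 5: select CFPQX,M (d=53/5); attach at lengths (23/60, 53/10); label the merged cluster CFMPQX
  updated: d(CFMPQX,G)=95/6
iteration 6: select CFMPQX,G (d=95/6); attach at lengths (157/60, 95/12); label the merged cluster CFGMPQX
final tree: (((((C:1,P:1):1/2,F:3/2):41/12,(Q:1/2,X:1/2):53/12):23/60,M:53/10):157/60,G:95/12)
total length: 581/20

581/20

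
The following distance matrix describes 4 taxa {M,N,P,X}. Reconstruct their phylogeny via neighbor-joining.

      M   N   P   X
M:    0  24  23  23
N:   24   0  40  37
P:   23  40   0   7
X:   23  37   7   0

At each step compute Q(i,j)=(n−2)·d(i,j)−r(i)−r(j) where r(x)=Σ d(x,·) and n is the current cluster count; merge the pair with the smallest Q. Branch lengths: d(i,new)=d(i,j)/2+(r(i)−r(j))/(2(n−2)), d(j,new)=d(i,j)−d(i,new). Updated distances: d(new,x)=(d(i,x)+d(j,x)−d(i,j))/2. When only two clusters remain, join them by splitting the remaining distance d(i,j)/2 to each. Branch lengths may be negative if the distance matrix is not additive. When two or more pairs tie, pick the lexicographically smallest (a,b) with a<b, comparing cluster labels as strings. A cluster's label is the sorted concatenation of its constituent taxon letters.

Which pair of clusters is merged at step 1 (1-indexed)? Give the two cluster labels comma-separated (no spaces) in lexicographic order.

1. join M+N (d=24, Q=-123) ⇒ MN; edges |M|=17/4, |N|=79/4
  updated: d(MN,P)=39/2, d(MN,X)=18
2. join MN+P (d=39/2, Q=-89/2) ⇒ MNP; edges |MN|=61/4, |P|=17/4
  updated: d(MNP,X)=11/4
3. join MNP+X (d=11/4) ⇒ MNPX; edges |MNP|=11/8, |X|=11/8
final tree: (((M:17/4,N:79/4):61/4,P:17/4):11/8,X:11/8)
total length: 185/4

M,N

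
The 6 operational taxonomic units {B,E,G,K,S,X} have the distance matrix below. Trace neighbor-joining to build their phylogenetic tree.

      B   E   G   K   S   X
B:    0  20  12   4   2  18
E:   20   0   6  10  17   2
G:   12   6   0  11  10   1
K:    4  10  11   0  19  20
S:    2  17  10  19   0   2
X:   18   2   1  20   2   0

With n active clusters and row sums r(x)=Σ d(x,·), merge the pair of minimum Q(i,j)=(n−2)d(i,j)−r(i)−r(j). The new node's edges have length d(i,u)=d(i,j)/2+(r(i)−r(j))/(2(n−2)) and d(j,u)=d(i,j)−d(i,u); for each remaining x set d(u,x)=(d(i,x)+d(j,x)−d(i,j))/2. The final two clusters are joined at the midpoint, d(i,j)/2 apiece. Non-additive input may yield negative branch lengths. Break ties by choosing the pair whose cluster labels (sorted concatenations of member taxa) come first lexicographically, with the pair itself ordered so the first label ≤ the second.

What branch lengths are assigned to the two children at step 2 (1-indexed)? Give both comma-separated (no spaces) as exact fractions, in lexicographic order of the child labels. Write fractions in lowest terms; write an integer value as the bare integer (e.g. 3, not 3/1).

step 1: merge (B,K) at d=4, Q=-104; branch lengths B→1, K→3; new cluster BK
  updated: d(BK,E)=13, d(BK,G)=19/2, d(BK,S)=17/2, d(BK,X)=17
step 2: merge (BK,S) at d=17/2, Q=-60; branch lengths BK→6, S→5/2; new cluster BKS
  updated: d(BKS,E)=43/4, d(BKS,G)=11/2, d(BKS,X)=21/4
step 3: merge (BKS,G) at d=11/2, Q=-23; branch lengths BKS→5, G→1/2; new cluster BGKS
  updated: d(BGKS,E)=45/8, d(BGKS,X)=3/8
step 4: merge (BGKS,E) at d=45/8, Q=-8; branch lengths BGKS→2, E→29/8; new cluster BEGKS
  updated: d(BEGKS,X)=-13/8
step 5: merge (BEGKS,X) at d=-13/8; branch lengths BEGKS→-13/16, X→-13/16; new cluster BEGKSX
final tree: (((((B:1,K:3):6,S:5/2):5,G:1/2):2,E:29/8):-13/16,X:-13/16)
total length: 22

6,5/2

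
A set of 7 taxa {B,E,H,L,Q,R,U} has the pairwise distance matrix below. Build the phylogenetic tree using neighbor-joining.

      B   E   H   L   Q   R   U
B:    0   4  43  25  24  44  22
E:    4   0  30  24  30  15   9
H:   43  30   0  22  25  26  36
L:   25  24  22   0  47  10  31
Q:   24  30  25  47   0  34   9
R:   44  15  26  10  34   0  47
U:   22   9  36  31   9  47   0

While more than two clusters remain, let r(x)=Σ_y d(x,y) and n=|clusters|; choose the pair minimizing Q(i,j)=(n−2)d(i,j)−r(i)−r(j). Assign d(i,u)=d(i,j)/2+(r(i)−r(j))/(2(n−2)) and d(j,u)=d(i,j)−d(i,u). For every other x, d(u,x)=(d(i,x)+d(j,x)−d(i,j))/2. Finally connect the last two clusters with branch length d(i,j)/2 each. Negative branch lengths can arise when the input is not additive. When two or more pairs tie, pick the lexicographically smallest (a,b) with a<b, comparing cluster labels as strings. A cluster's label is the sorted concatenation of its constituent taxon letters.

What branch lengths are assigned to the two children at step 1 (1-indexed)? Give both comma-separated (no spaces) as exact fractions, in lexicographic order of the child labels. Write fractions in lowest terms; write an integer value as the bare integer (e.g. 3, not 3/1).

step 1: merge (L,R) at d=10, Q=-285; branch lengths L→33/10, R→67/10; new cluster LR
  updated: d(B,LR)=59/2, d(E,LR)=29/2, d(H,LR)=19, d(LR,Q)=71/2, d(LR,U)=34
step 2: merge (H,LR) at d=19, Q=-419/2; branch lengths H→193/16, LR→111/16; new cluster HLR
  updated: d(B,HLR)=107/4, d(E,HLR)=51/4, d(HLR,Q)=83/4, d(HLR,U)=51/2
step 3: merge (Q,U) at d=9, Q=-489/4; branch lengths Q→181/24, U→35/24; new cluster QU
  updated: d(B,QU)=37/2, d(E,QU)=15, d(HLR,QU)=149/8
step 4: merge (B,E) at d=4, Q=-73; branch lengths B→51/8, E→-19/8; new cluster BE
  updated: d(BE,HLR)=71/4, d(BE,QU)=59/4
step 5: merge (BE,HLR) at d=71/4, Q=-409/8; branch lengths BE→111/16, HLR→173/16; new cluster BEHLR
  updated: d(BEHLR,QU)=125/16
step 6: merge (BEHLR,QU) at d=125/16; branch lengths BEHLR→125/32, QU→125/32; new cluster BEHLQRU
final tree: (((B:51/8,E:-19/8):111/16,(H:193/16,(L:33/10,R:67/10):111/16):173/16):125/32,(Q:181/24,U:35/24):125/32)
total length: 1081/16

33/10,67/10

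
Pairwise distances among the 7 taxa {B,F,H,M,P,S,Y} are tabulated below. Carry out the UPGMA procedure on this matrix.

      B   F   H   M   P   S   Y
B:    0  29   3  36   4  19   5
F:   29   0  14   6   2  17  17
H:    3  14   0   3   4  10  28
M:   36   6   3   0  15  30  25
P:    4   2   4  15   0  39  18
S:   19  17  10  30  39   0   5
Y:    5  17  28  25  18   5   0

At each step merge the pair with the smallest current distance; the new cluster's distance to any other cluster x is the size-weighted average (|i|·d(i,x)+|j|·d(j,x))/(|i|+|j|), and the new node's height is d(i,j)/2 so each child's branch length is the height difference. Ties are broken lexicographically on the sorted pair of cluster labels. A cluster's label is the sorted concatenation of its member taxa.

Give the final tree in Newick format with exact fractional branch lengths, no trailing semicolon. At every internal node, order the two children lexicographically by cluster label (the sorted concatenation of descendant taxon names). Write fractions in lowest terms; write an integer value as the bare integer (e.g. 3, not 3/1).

step 1: merge (F,P) at d=2; branch lengths F→1, P→1; new cluster FP
  updated: d(B,FP)=33/2, d(FP,H)=9, d(FP,M)=21/2, d(FP,S)=28, d(FP,Y)=35/2
step 2: merge (B,H) at d=3; branch lengths B→3/2, H→3/2; new cluster BH
  updated: d(BH,FP)=51/4, d(BH,M)=39/2, d(BH,S)=29/2, d(BH,Y)=33/2
step 3: merge (S,Y) at d=5; branch lengths S→5/2, Y→5/2; new cluster SY
  updated: d(BH,SY)=31/2, d(FP,SY)=91/4, d(M,SY)=55/2
step 4: merge (FP,M) at d=21/2; branch lengths FP→17/4, M→21/4; new cluster FMP
  updated: d(BH,FMP)=15, d(FMP,SY)=73/3
step 5: merge (BH,FMP) at d=15; branch lengths BH→6, FMP→9/4; new cluster BFHMP
  updated: d(BFHMP,SY)=104/5
step 6: merge (BFHMP,SY) at d=104/5; branch lengths BFHMP→29/10, SY→79/10; new cluster BFHMPSY
final tree: (((B:3/2,H:3/2):6,((F:1,P:1):17/4,M:21/4):9/4):29/10,(S:5/2,Y:5/2):79/10)
total length: 771/20

(((B:3/2,H:3/2):6,((F:1,P:1):17/4,M:21/4):9/4):29/10,(S:5/2,Y:5/2):79/10)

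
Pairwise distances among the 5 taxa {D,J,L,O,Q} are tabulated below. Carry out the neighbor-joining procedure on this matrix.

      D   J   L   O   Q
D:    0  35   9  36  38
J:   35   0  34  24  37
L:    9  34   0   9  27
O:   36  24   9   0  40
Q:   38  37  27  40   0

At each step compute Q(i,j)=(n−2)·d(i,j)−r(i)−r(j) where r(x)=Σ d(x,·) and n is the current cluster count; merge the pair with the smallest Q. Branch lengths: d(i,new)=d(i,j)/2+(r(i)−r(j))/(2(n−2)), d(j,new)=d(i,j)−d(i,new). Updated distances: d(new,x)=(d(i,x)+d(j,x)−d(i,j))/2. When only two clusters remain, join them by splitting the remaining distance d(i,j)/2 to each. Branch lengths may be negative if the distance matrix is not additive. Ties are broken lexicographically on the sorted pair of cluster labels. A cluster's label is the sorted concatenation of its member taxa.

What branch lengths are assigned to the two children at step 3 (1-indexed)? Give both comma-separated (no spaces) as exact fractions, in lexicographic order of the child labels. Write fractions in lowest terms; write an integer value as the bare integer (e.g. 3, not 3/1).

iteration 1: select D,L (d=9, Q=-170); attach at lengths (11, -2); label the merged cluster DL
  updated: d(DL,J)=30, d(DL,O)=18, d(DL,Q)=28
iteration 2: select DL,Q (d=28, Q=-125); attach at lengths (27/4, 85/4); label the merged cluster DLQ
  updated: d(DLQ,J)=39/2, d(DLQ,O)=15
iteration 3: select DLQ,J (d=39/2, Q=-117/2); attach at lengths (21/4, 57/4); label the merged cluster DJLQ
  updated: d(DJLQ,O)=39/4
iteration 4: select DJLQ,O (d=39/4); attach at lengths (39/8, 39/8); label the merged cluster DJLOQ
final tree: ((((D:11,L:-2):27/4,Q:85/4):21/4,J:57/4):39/8,O:39/8)
total length: 265/4

21/4,57/4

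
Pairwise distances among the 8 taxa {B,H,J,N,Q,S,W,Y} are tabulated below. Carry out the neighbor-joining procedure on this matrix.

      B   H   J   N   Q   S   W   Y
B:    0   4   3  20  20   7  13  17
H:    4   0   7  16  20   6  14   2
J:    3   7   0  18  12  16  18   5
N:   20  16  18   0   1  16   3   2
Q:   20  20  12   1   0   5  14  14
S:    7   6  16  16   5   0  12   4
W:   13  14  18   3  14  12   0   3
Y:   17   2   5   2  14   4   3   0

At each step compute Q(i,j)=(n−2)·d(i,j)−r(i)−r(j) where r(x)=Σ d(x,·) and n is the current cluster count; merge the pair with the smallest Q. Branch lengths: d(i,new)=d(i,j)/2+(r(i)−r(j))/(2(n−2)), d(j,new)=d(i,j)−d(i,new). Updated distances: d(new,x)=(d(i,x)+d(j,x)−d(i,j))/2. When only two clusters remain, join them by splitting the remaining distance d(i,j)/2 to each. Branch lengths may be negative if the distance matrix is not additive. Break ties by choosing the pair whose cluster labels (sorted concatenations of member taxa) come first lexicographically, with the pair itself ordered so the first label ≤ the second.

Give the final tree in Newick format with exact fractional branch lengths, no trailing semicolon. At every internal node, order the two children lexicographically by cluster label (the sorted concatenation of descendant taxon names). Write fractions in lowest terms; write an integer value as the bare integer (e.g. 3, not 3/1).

1. join N+Q (d=1, Q=-156) ⇒ NQ; edges |N|=-1/3, |Q|=4/3
  updated: d(B,NQ)=39/2, d(H,NQ)=35/2, d(J,NQ)=29/2, d(NQ,S)=10, d(NQ,W)=8, d(NQ,Y)=15/2
2. join B+J (d=3, Q=-112) ⇒ BJ; edges |B|=3/2, |J|=3/2
  updated: d(BJ,H)=4, d(BJ,NQ)=31/2, d(BJ,S)=10, d(BJ,W)=14, d(BJ,Y)=19/2
3. join BJ+H (d=4, Q=-161/2) ⇒ BHJ; edges |BJ|=51/16, |H|=13/16
  updated: d(BHJ,NQ)=29/2, d(BHJ,S)=6, d(BHJ,W)=12, d(BHJ,Y)=15/4
4. join NQ+W (d=8, Q=-51) ⇒ NQW; edges |NQ|=29/6, |W|=19/6
  updated: d(BHJ,NQW)=37/4, d(NQW,S)=7, d(NQW,Y)=5/4
5. join BHJ+S (d=6, Q=-24) ⇒ BHJS; edges |BHJ|=7/2, |S|=5/2
  updated: d(BHJS,NQW)=41/8, d(BHJS,Y)=7/8
6. join BHJS+NQW (d=41/8, Q=-29/4) ⇒ BHJNQSW; edges |BHJS|=19/8, |NQW|=11/4
  updated: d(BHJNQSW,Y)=-3/2
7. join BHJNQSW+Y (d=-3/2) ⇒ BHJNQSWY; edges |BHJNQSW|=-3/4, |Y|=-3/4
final tree: (((((B:3/2,J:3/2):51/16,H:13/16):7/2,S:5/2):19/8,((N:-1/3,Q:4/3):29/6,W:19/6):11/4):-3/4,Y:-3/4)
total length: 205/8

(((((B:3/2,J:3/2):51/16,H:13/16):7/2,S:5/2):19/8,((N:-1/3,Q:4/3):29/6,W:19/6):11/4):-3/4,Y:-3/4)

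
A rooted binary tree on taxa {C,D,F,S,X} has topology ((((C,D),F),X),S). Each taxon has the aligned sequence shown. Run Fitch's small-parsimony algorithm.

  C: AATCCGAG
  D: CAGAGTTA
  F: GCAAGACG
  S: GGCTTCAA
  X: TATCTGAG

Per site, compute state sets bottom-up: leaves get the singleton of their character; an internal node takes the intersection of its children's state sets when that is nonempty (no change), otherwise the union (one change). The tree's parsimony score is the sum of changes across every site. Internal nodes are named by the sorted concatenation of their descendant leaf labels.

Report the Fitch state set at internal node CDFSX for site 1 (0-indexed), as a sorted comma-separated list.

site 0, node CD: C={A} ∪ D={C} → {A,C} (+1)
site 0, node CDF: CD={A,C} ∪ F={G} → {A,C,G} (+1)
site 0, node CDFX: CDF={A,C,G} ∪ X={T} → {A,C,G,T} (+1)
site 0, node CDFSX: CDFX={A,C,G,T} ∩ S={G} → {G} (+0)
site 1, node CD: C={A} ∩ D={A} → {A} (+0)
site 1, node CDF: CD={A} ∪ F={C} → {A,C} (+1)
site 1, node CDFX: CDF={A,C} ∩ X={A} → {A} (+0)
site 1, node CDFSX: CDFX={A} ∪ S={G} → {A,G} (+1)
site 2, node CD: C={T} ∪ D={G} → {G,T} (+1)
site 2, node CDF: CD={G,T} ∪ F={A} → {A,G,T} (+1)
site 2, node CDFX: CDF={A,G,T} ∩ X={T} → {T} (+0)
site 2, node CDFSX: CDFX={T} ∪ S={C} → {C,T} (+1)
site 3, node CD: C={C} ∪ D={A} → {A,C} (+1)
site 3, node CDF: CD={A,C} ∩ F={A} → {A} (+0)
site 3, node CDFX: CDF={A} ∪ X={C} → {A,C} (+1)
site 3, node CDFSX: CDFX={A,C} ∪ S={T} → {A,C,T} (+1)
site 4, node CD: C={C} ∪ D={G} → {C,G} (+1)
site 4, node CDF: CD={C,G} ∩ F={G} → {G} (+0)
site 4, node CDFX: CDF={G} ∪ X={T} → {G,T} (+1)
site 4, node CDFSX: CDFX={G,T} ∩ S={T} → {T} (+0)
site 5, node CD: C={G} ∪ D={T} → {G,T} (+1)
site 5, node CDF: CD={G,T} ∪ F={A} → {A,G,T} (+1)
site 5, node CDFX: CDF={A,G,T} ∩ X={G} → {G} (+0)
site 5, node CDFSX: CDFX={G} ∪ S={C} → {C,G} (+1)
site 6, node CD: C={A} ∪ D={T} → {A,T} (+1)
site 6, node CDF: CD={A,T} ∪ F={C} → {A,C,T} (+1)
site 6, node CDFX: CDF={A,C,T} ∩ X={A} → {A} (+0)
site 6, node CDFSX: CDFX={A} ∩ S={A} → {A} (+0)
site 7, node CD: C={G} ∪ D={A} → {A,G} (+1)
site 7, node CDF: CD={A,G} ∩ F={G} → {G} (+0)
site 7, node CDFX: CDF={G} ∩ X={G} → {G} (+0)
site 7, node CDFSX: CDFX={G} ∪ S={A} → {A,G} (+1)
per-site changes: [3, 2, 3, 3, 2, 3, 2, 2]; total = 20

A,G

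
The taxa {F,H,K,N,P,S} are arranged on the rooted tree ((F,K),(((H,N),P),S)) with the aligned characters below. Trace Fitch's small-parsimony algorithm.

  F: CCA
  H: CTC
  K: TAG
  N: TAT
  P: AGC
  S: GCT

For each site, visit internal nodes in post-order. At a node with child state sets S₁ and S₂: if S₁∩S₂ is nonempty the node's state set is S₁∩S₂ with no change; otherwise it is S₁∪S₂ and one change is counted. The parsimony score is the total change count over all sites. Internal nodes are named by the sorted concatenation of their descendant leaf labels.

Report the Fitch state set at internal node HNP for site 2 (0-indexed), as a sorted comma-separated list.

C

site 0, node FK: F={C} ∪ K={T} → {C,T} (+1)
site 0, node HN: H={C} ∪ N={T} → {C,T} (+1)
site 0, node HNP: HN={C,T} ∪ P={A} → {A,C,T} (+1)
site 0, node HNPS: HNP={A,C,T} ∪ S={G} → {A,C,G,T} (+1)
site 0, node FHKNPS: FK={C,T} ∩ HNPS={A,C,G,T} → {C,T} (+0)
site 1, node FK: F={C} ∪ K={A} → {A,C} (+1)
site 1, node HN: H={T} ∪ N={A} → {A,T} (+1)
site 1, node HNP: HN={A,T} ∪ P={G} → {A,G,T} (+1)
site 1, node HNPS: HNP={A,G,T} ∪ S={C} → {A,C,G,T} (+1)
site 1, node FHKNPS: FK={A,C} ∩ HNPS={A,C,G,T} → {A,C} (+0)
site 2, node FK: F={A} ∪ K={G} → {A,G} (+1)
site 2, node HN: H={C} ∪ N={T} → {C,T} (+1)
site 2, node HNP: HN={C,T} ∩ P={C} → {C} (+0)
site 2, node HNPS: HNP={C} ∪ S={T} → {C,T} (+1)
site 2, node FHKNPS: FK={A,G} ∪ HNPS={C,T} → {A,C,G,T} (+1)
per-site changes: [4, 4, 4]; total = 12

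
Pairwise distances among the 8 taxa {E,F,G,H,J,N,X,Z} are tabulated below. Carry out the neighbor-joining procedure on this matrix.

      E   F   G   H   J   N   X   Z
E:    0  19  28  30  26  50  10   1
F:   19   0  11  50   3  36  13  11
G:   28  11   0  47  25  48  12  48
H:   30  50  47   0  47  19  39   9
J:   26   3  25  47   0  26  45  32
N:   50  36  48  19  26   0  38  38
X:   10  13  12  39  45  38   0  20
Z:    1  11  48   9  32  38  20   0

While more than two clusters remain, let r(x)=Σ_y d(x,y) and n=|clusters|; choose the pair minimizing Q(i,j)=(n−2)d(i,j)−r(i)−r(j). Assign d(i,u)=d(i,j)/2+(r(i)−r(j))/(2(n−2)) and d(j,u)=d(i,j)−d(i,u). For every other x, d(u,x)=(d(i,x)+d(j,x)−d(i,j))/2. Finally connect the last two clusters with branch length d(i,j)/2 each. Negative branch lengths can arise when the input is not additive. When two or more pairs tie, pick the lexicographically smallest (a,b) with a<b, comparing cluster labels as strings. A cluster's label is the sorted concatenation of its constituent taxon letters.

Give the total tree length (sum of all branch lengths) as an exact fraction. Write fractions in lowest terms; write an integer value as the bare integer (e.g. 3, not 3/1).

step 1: merge (H,N) at d=19, Q=-382; branch lengths H→25/3, N→32/3; new cluster HN
  updated: d(E,HN)=61/2, d(F,HN)=67/2, d(G,HN)=38, d(HN,J)=27, d(HN,X)=29, d(HN,Z)=14
step 2: merge (E,Z) at d=1, Q=-471/2; branch lengths E→-13/20, Z→33/20; new cluster EZ
  updated: d(EZ,F)=29/2, d(EZ,G)=75/2, d(EZ,HN)=87/4, d(EZ,J)=57/2, d(EZ,X)=29/2
step 3: merge (F,J) at d=3, Q=-383/2; branch lengths F→-83/16, J→131/16; new cluster FJ
  updated: d(EZ,FJ)=20, d(FJ,G)=33/2, d(FJ,HN)=115/4, d(FJ,X)=55/2
step 4: merge (G,X) at d=12, Q=-151; branch lengths G→19/2, X→5/2; new cluster GX
  updated: d(EZ,GX)=20, d(FJ,GX)=16, d(GX,HN)=55/2
step 5: merge (EZ,HN) at d=87/4, Q=-385/4; branch lengths EZ→109/16, HN→239/16; new cluster EHNZ
  updated: d(EHNZ,FJ)=27/2, d(EHNZ,GX)=103/8
step 6: merge (EHNZ,FJ) at d=27/2, Q=-339/8; branch lengths EHNZ→83/16, FJ→133/16; new cluster EFHJNZ
  updated: d(EFHJNZ,GX)=123/16
step 7: merge (EFHJNZ,GX) at d=123/16; branch lengths EFHJNZ→123/32, GX→123/32; new cluster EFGHJNXZ
final tree: ((((E:-13/20,Z:33/20):109/16,(H:25/3,N:32/3):239/16):83/16,(F:-83/16,J:131/16):133/16):123/32,(G:19/2,X:5/2):123/32)
total length: 1247/16

1247/16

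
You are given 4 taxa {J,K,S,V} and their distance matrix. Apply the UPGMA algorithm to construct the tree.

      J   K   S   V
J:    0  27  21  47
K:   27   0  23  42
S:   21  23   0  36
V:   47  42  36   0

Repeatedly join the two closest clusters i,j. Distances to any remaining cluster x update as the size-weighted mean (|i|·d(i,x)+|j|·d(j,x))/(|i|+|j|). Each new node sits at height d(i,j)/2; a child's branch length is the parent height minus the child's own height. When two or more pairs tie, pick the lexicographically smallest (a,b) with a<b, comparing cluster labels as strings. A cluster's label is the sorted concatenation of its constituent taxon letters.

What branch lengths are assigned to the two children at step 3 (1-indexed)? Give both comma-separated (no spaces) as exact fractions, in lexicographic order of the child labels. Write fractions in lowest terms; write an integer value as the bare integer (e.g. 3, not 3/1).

25/3,125/6

step 1: merge (J,S) at d=21; branch lengths J→21/2, S→21/2; new cluster JS
  updated: d(JS,K)=25, d(JS,V)=83/2
step 2: merge (JS,K) at d=25; branch lengths JS→2, K→25/2; new cluster JKS
  updated: d(JKS,V)=125/3
step 3: merge (JKS,V) at d=125/3; branch lengths JKS→25/3, V→125/6; new cluster JKSV
final tree: (((J:21/2,S:21/2):2,K:25/2):25/3,V:125/6)
total length: 194/3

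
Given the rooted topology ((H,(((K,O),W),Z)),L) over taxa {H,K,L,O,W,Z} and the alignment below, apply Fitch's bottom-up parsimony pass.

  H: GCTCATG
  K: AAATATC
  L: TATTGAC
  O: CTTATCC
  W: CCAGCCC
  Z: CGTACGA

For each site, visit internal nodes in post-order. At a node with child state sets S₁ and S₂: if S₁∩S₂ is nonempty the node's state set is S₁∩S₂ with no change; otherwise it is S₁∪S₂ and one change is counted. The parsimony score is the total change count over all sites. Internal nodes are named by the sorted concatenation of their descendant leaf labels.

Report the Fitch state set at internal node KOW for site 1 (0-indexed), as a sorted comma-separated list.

A,C,T

KO@0: {A} ∪ {C} = {A,C} (union, +1)
KOW@0: {A,C} ∩ {C} = {C} (intersection, +0)
KOWZ@0: {C} ∩ {C} = {C} (intersection, +0)
HKOWZ@0: {G} ∪ {C} = {C,G} (union, +1)
HKLOWZ@0: {C,G} ∪ {T} = {C,G,T} (union, +1)
KO@1: {A} ∪ {T} = {A,T} (union, +1)
KOW@1: {A,T} ∪ {C} = {A,C,T} (union, +1)
KOWZ@1: {A,C,T} ∪ {G} = {A,C,G,T} (union, +1)
HKOWZ@1: {C} ∩ {A,C,G,T} = {C} (intersection, +0)
HKLOWZ@1: {C} ∪ {A} = {A,C} (union, +1)
KO@2: {A} ∪ {T} = {A,T} (union, +1)
KOW@2: {A,T} ∩ {A} = {A} (intersection, +0)
KOWZ@2: {A} ∪ {T} = {A,T} (union, +1)
HKOWZ@2: {T} ∩ {A,T} = {T} (intersection, +0)
HKLOWZ@2: {T} ∩ {T} = {T} (intersection, +0)
KO@3: {T} ∪ {A} = {A,T} (union, +1)
KOW@3: {A,T} ∪ {G} = {A,G,T} (union, +1)
KOWZ@3: {A,G,T} ∩ {A} = {A} (intersection, +0)
HKOWZ@3: {C} ∪ {A} = {A,C} (union, +1)
HKLOWZ@3: {A,C} ∪ {T} = {A,C,T} (union, +1)
KO@4: {A} ∪ {T} = {A,T} (union, +1)
KOW@4: {A,T} ∪ {C} = {A,C,T} (union, +1)
KOWZ@4: {A,C,T} ∩ {C} = {C} (intersection, +0)
HKOWZ@4: {A} ∪ {C} = {A,C} (union, +1)
HKLOWZ@4: {A,C} ∪ {G} = {A,C,G} (union, +1)
KO@5: {T} ∪ {C} = {C,T} (union, +1)
KOW@5: {C,T} ∩ {C} = {C} (intersection, +0)
KOWZ@5: {C} ∪ {G} = {C,G} (union, +1)
HKOWZ@5: {T} ∪ {C,G} = {C,G,T} (union, +1)
HKLOWZ@5: {C,G,T} ∪ {A} = {A,C,G,T} (union, +1)
KO@6: {C} ∩ {C} = {C} (intersection, +0)
KOW@6: {C} ∩ {C} = {C} (intersection, +0)
KOWZ@6: {C} ∪ {A} = {A,C} (union, +1)
HKOWZ@6: {G} ∪ {A,C} = {A,C,G} (union, +1)
HKLOWZ@6: {A,C,G} ∩ {C} = {C} (intersection, +0)
per-site changes: [3, 4, 2, 4, 4, 4, 2]; total = 23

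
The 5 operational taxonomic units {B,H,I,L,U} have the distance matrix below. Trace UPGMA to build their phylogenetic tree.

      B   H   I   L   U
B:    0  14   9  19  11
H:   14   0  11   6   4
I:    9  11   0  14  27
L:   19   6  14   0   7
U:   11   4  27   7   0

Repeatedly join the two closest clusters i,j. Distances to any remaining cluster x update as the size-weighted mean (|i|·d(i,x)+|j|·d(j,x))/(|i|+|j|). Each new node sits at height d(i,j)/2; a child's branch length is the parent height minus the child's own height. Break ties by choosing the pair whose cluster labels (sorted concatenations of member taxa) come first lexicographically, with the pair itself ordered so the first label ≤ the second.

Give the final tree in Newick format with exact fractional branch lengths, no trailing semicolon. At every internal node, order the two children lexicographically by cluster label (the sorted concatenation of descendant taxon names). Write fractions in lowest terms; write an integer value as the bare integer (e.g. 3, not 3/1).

((B:9/2,I:9/2):7/2,((H:2,U:2):5/4,L:13/4):19/4)

1. join H+U (d=4) ⇒ HU; edges |H|=2, |U|=2
  updated: d(B,HU)=25/2, d(HU,I)=19, d(HU,L)=13/2
2. join HU+L (d=13/2) ⇒ HLU; edges |HU|=5/4, |L|=13/4
  updated: d(B,HLU)=44/3, d(HLU,I)=52/3
3. join B+I (d=9) ⇒ BI; edges |B|=9/2, |I|=9/2
  updated: d(BI,HLU)=16
4. join BI+HLU (d=16) ⇒ BHILU; edges |BI|=7/2, |HLU|=19/4
final tree: ((B:9/2,I:9/2):7/2,((H:2,U:2):5/4,L:13/4):19/4)
total length: 103/4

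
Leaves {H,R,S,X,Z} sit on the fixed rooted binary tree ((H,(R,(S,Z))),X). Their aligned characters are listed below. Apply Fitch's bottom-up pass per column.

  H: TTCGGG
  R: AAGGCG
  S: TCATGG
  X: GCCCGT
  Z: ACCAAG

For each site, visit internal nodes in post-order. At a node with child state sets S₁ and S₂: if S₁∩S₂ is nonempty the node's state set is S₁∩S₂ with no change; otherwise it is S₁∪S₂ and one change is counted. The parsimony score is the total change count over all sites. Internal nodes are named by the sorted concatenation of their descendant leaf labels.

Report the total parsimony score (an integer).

site 0, node SZ: S={T} ∪ Z={A} → {A,T} (+1)
site 0, node RSZ: R={A} ∩ SZ={A,T} → {A} (+0)
site 0, node HRSZ: H={T} ∪ RSZ={A} → {A,T} (+1)
site 0, node HRSXZ: HRSZ={A,T} ∪ X={G} → {A,G,T} (+1)
site 1, node SZ: S={C} ∩ Z={C} → {C} (+0)
site 1, node RSZ: R={A} ∪ SZ={C} → {A,C} (+1)
site 1, node HRSZ: H={T} ∪ RSZ={A,C} → {A,C,T} (+1)
site 1, node HRSXZ: HRSZ={A,C,T} ∩ X={C} → {C} (+0)
site 2, node SZ: S={A} ∪ Z={C} → {A,C} (+1)
site 2, node RSZ: R={G} ∪ SZ={A,C} → {A,C,G} (+1)
site 2, node HRSZ: H={C} ∩ RSZ={A,C,G} → {C} (+0)
site 2, node HRSXZ: HRSZ={C} ∩ X={C} → {C} (+0)
site 3, node SZ: S={T} ∪ Z={A} → {A,T} (+1)
site 3, node RSZ: R={G} ∪ SZ={A,T} → {A,G,T} (+1)
site 3, node HRSZ: H={G} ∩ RSZ={A,G,T} → {G} (+0)
site 3, node HRSXZ: HRSZ={G} ∪ X={C} → {C,G} (+1)
site 4, node SZ: S={G} ∪ Z={A} → {A,G} (+1)
site 4, node RSZ: R={C} ∪ SZ={A,G} → {A,C,G} (+1)
site 4, node HRSZ: H={G} ∩ RSZ={A,C,G} → {G} (+0)
site 4, node HRSXZ: HRSZ={G} ∩ X={G} → {G} (+0)
site 5, node SZ: S={G} ∩ Z={G} → {G} (+0)
site 5, node RSZ: R={G} ∩ SZ={G} → {G} (+0)
site 5, node HRSZ: H={G} ∩ RSZ={G} → {G} (+0)
site 5, node HRSXZ: HRSZ={G} ∪ X={T} → {G,T} (+1)
per-site changes: [3, 2, 2, 3, 2, 1]; total = 13

13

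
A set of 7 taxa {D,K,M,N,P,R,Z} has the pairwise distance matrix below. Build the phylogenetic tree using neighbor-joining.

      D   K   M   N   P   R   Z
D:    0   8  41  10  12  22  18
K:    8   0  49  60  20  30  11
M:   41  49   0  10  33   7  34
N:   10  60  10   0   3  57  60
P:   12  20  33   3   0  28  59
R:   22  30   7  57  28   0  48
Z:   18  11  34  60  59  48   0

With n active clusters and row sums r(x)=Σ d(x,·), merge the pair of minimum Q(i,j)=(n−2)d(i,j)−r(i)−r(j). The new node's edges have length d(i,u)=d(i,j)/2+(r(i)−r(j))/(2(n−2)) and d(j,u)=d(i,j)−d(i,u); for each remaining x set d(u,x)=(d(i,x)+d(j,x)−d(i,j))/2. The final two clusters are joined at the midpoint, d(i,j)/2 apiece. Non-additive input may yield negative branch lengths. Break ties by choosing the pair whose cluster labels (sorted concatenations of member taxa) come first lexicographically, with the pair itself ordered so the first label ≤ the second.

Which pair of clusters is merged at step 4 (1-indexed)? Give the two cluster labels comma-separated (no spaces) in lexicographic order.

1. join K+Z (d=11, Q=-353) ⇒ KZ; edges |K|=3/10, |Z|=107/10
  updated: d(D,KZ)=15/2, d(KZ,M)=36, d(KZ,N)=109/2, d(KZ,P)=34, d(KZ,R)=67/2
2. join M+R (d=7, Q=-493/2) ⇒ MR; edges |M|=15/16, |R|=97/16
  updated: d(D,MR)=28, d(KZ,MR)=125/4, d(MR,N)=30, d(MR,P)=27
3. join N+P (d=3, Q=-329/2) ⇒ NP; edges |N|=61/12, |P|=-25/12
  updated: d(D,NP)=19/2, d(KZ,NP)=171/4, d(MR,NP)=27
4. join D+KZ (d=15/2, Q=-223/2) ⇒ DKZ; edges |D|=-43/8, |KZ|=103/8
  updated: d(DKZ,MR)=207/8, d(DKZ,NP)=179/8
5. join DKZ+MR (d=207/8, Q=-301/4) ⇒ DKMRZ; edges |DKZ|=85/8, |MR|=61/4
  updated: d(DKMRZ,NP)=47/4
6. join DKMRZ+NP (d=47/4) ⇒ DKMNPRZ; edges |DKMRZ|=47/8, |NP|=47/8
final tree: (((D:-43/8,(K:3/10,Z:107/10):103/8):85/8,(M:15/16,R:97/16):61/4):47/8,(N:61/12,P:-25/12):47/8)
total length: 529/8

D,KZ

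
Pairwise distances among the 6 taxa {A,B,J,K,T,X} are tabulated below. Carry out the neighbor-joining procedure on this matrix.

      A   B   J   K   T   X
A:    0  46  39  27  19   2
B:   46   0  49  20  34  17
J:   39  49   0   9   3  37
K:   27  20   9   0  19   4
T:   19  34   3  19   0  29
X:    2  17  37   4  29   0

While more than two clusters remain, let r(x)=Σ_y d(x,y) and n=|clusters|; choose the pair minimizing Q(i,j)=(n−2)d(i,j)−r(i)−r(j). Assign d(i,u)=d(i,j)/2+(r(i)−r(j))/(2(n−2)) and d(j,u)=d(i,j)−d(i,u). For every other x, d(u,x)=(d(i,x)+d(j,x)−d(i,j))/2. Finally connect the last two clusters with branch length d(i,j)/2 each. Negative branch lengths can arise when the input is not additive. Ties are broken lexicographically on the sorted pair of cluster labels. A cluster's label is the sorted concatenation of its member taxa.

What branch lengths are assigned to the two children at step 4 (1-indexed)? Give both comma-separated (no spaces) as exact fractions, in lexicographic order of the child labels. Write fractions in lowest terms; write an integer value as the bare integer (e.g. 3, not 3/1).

17/4,59/4

iteration 1: select J,T (d=3, Q=-229); attach at lengths (45/8, -21/8); label the merged cluster JT
  updated: d(A,JT)=55/2, d(B,JT)=40, d(JT,K)=25/2, d(JT,X)=63/2
iteration 2: select A,X (d=2, Q=-151); attach at lengths (9, -7); label the merged cluster AX
  updated: d(AX,B)=61/2, d(AX,JT)=57/2, d(AX,K)=29/2
iteration 3: select AX,B (d=61/2, Q=-103); attach at lengths (11, 39/2); label the merged cluster ABX
  updated: d(ABX,JT)=19, d(ABX,K)=2
iteration 4: select ABX,JT (d=19, Q=-67/2); attach at lengths (17/4, 59/4); label the merged cluster ABJTX
  updated: d(ABJTX,K)=-9/4
iteration 5: select ABJTX,K (d=-9/4); attach at lengths (-9/8, -9/8); label the merged cluster ABJKTX
final tree: ((((A:9,X:-7):11,B:39/2):17/4,(J:45/8,T:-21/8):59/4):-9/8,K:-9/8)
total length: 209/4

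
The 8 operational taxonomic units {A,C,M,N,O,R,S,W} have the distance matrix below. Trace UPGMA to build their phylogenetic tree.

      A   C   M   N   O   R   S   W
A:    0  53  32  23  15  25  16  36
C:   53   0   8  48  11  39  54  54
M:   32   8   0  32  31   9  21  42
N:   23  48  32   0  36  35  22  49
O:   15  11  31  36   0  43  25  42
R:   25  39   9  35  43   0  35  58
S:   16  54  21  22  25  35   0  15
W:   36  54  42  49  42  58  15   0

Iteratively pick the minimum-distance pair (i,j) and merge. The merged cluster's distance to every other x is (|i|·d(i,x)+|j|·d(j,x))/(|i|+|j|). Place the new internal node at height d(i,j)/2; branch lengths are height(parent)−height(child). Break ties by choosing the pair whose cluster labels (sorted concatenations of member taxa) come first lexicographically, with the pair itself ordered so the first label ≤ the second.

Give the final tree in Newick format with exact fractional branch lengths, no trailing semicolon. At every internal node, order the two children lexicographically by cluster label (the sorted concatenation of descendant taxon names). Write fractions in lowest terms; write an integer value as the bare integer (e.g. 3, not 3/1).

((((A:15/2,O:15/2):29/4,N:59/4):13/12,(S:15/2,W:15/2):25/3):33/10,((C:4,M:4):8,R:12):107/15)

1. join C+M (d=8) ⇒ CM; edges |C|=4, |M|=4
  updated: d(A,CM)=85/2, d(CM,N)=40, d(CM,O)=21, d(CM,R)=24, d(CM,S)=75/2, d(CM,W)=48
2. join A+O (d=15) ⇒ AO; edges |A|=15/2, |O|=15/2
  updated: d(AO,CM)=127/4, d(AO,N)=59/2, d(AO,R)=34, d(AO,S)=41/2, d(AO,W)=39
3. join S+W (d=15) ⇒ SW; edges |S|=15/2, |W|=15/2
  updated: d(AO,SW)=119/4, d(CM,SW)=171/4, d(N,SW)=71/2, d(R,SW)=93/2
4. join CM+R (d=24) ⇒ CMR; edges |CM|=8, |R|=12
  updated: d(AO,CMR)=65/2, d(CMR,N)=115/3, d(CMR,SW)=44
5. join AO+N (d=59/2) ⇒ ANO; edges |AO|=29/4, |N|=59/4
  updated: d(ANO,CMR)=310/9, d(ANO,SW)=95/3
6. join ANO+SW (d=95/3) ⇒ ANOSW; edges |ANO|=13/12, |SW|=25/3
  updated: d(ANOSW,CMR)=574/15
7. join ANOSW+CMR (d=574/15) ⇒ ACMNORSW; edges |ANOSW|=33/10, |CMR|=107/15
final tree: ((((A:15/2,O:15/2):29/4,N:59/4):13/12,(S:15/2,W:15/2):25/3):33/10,((C:4,M:4):8,R:12):107/15)
total length: 1997/20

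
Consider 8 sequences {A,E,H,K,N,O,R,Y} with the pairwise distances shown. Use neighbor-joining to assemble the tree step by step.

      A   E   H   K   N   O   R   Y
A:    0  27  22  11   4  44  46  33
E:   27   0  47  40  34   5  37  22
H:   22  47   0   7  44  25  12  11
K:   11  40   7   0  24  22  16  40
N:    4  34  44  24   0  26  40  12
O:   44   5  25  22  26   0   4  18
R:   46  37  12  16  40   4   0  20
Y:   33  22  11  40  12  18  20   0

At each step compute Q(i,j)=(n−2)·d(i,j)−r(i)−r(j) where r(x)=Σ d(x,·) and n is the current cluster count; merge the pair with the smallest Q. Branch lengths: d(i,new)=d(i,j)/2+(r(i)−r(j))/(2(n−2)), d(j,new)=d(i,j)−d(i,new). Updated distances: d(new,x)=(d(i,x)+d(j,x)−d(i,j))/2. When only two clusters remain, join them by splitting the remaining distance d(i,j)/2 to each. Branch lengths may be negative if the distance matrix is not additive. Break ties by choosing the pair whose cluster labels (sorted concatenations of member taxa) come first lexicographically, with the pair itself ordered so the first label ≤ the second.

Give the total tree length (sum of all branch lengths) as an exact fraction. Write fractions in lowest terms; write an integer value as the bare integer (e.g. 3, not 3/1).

step 1: merge (A,N) at d=4, Q=-347; branch lengths A→9/4, N→7/4; new cluster AN
  updated: d(AN,E)=57/2, d(AN,H)=31, d(AN,K)=31/2, d(AN,O)=33, d(AN,R)=41, d(AN,Y)=41/2
step 2: merge (E,O) at d=5, Q=-523/2; branch lengths E→39/4, O→-19/4; new cluster EO
  updated: d(AN,EO)=113/4, d(EO,H)=67/2, d(EO,K)=57/2, d(EO,R)=18, d(EO,Y)=35/2
step 3: merge (AN,K) at d=31/2, Q=-725/4; branch lengths AN→365/32, K→131/32; new cluster AKN
  updated: d(AKN,EO)=165/8, d(AKN,H)=45/4, d(AKN,R)=83/4, d(AKN,Y)=45/2
step 4: merge (AKN,H) at d=45/4, Q=-873/8; branch lengths AKN→329/48, H→211/48; new cluster AHKN
  updated: d(AHKN,EO)=343/16, d(AHKN,R)=43/4, d(AHKN,Y)=89/8
step 5: merge (AHKN,R) at d=43/4, Q=-1129/16; branch lengths AHKN→257/64, R→431/64; new cluster AHKNR
  updated: d(AHKNR,EO)=459/32, d(AHKNR,Y)=163/16
step 6: merge (AHKNR,EO) at d=459/32, Q=-1345/32; branch lengths AHKNR→225/64, EO→693/64; new cluster AEHKNOR
  updated: d(AEHKNOR,Y)=427/64
step 7: merge (AEHKNOR,Y) at d=427/64; branch lengths AEHKNOR→427/128, Y→427/128; new cluster AEHKNORY
final tree: ((((((A:9/4,N:7/4):365/32,K:131/32):329/48,H:211/48):257/64,R:431/64):225/64,(E:39/4,O:-19/4):693/64):427/128,Y:427/128)
total length: 4321/64

4321/64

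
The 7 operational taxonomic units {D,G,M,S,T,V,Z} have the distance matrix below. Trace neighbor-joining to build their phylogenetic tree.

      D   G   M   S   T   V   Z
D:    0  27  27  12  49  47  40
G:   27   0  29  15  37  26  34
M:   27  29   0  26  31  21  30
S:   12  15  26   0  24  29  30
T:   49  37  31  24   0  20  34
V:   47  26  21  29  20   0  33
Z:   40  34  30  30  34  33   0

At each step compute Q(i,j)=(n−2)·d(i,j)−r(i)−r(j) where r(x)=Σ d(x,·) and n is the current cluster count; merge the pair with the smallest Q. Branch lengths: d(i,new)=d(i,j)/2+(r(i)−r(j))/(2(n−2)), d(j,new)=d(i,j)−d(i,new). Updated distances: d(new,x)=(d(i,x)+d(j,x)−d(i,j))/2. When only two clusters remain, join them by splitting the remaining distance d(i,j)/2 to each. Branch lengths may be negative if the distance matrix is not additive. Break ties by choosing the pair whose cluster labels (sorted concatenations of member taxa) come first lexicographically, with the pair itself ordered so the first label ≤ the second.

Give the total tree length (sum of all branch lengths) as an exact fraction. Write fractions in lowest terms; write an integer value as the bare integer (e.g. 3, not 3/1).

2821/32

1. join D+S (d=12, Q=-278) ⇒ DS; edges |D|=63/5, |S|=-3/5
  updated: d(DS,G)=15, d(DS,M)=41/2, d(DS,T)=61/2, d(DS,V)=32, d(DS,Z)=29
2. join DS+G (d=15, Q=-208) ⇒ DGS; edges |DS|=23/4, |G|=37/4
  updated: d(DGS,M)=69/4, d(DGS,T)=105/4, d(DGS,V)=43/2, d(DGS,Z)=24
3. join T+V (d=20, Q=-587/4) ⇒ TV; edges |T|=101/8, |V|=59/8
  updated: d(DGS,TV)=111/8, d(M,TV)=16, d(TV,Z)=47/2
4. join DGS+Z (d=24, Q=-677/8) ⇒ DGSZ; edges |DGS|=205/32, |Z|=563/32
  updated: d(DGSZ,M)=93/8, d(DGSZ,TV)=107/16
5. join DGSZ+M (d=93/8, Q=-549/16) ⇒ DGMSZ; edges |DGSZ|=37/32, |M|=335/32
  updated: d(DGMSZ,TV)=177/32
6. join DGMSZ+TV (d=177/32) ⇒ DGMSTVZ; edges |DGMSZ|=177/64, |TV|=177/64
final tree: (((((D:63/5,S:-3/5):23/4,G:37/4):205/32,Z:563/32):37/32,M:335/32):177/64,(T:101/8,V:59/8):177/64)
total length: 2821/32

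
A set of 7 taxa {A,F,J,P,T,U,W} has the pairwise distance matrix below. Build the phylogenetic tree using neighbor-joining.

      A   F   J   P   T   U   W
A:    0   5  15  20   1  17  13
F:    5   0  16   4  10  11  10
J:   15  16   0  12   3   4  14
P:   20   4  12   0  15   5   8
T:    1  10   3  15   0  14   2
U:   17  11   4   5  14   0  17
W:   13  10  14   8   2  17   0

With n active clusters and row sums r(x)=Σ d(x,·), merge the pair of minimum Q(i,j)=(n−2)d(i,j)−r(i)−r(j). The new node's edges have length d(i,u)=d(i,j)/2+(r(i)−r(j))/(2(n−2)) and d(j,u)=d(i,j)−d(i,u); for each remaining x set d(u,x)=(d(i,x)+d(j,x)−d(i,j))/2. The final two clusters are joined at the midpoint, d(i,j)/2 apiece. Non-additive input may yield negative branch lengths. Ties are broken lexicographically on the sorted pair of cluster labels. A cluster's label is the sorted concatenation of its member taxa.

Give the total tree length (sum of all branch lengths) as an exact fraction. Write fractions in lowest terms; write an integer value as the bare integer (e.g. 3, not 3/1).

step 1: merge (J,U) at d=4, Q=-112; branch lengths J→8/5, U→12/5; new cluster JU
  updated: d(A,JU)=14, d(F,JU)=23/2, d(JU,P)=13/2, d(JU,T)=13/2, d(JU,W)=27/2
step 2: merge (A,T) at d=1, Q=-167/2; branch lengths A→45/16, T→-29/16; new cluster AT
  updated: d(AT,F)=7, d(AT,JU)=39/4, d(AT,P)=17, d(AT,W)=7
step 3: merge (AT,W) at d=7, Q=-233/4; branch lengths AT→31/8, W→25/8; new cluster ATW
  updated: d(ATW,F)=5, d(ATW,JU)=65/8, d(ATW,P)=9
step 4: merge (ATW,F) at d=5, Q=-261/8; branch lengths ATW→93/32, F→67/32; new cluster AFTW
  updated: d(AFTW,JU)=117/16, d(AFTW,P)=4
step 5: merge (AFTW,JU) at d=117/16, Q=-285/16; branch lengths AFTW→77/32, JU→157/32; new cluster AFJTUW
  updated: d(AFJTUW,P)=51/32
step 6: merge (AFJTUW,P) at d=51/32; branch lengths AFJTUW→51/64, P→51/64; new cluster AFJPTUW
final tree: (((((A:45/16,T:-29/16):31/8,W:25/8):93/32,F:67/32):77/32,(J:8/5,U:12/5):157/32):51/64,P:51/64)
total length: 829/32

829/32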